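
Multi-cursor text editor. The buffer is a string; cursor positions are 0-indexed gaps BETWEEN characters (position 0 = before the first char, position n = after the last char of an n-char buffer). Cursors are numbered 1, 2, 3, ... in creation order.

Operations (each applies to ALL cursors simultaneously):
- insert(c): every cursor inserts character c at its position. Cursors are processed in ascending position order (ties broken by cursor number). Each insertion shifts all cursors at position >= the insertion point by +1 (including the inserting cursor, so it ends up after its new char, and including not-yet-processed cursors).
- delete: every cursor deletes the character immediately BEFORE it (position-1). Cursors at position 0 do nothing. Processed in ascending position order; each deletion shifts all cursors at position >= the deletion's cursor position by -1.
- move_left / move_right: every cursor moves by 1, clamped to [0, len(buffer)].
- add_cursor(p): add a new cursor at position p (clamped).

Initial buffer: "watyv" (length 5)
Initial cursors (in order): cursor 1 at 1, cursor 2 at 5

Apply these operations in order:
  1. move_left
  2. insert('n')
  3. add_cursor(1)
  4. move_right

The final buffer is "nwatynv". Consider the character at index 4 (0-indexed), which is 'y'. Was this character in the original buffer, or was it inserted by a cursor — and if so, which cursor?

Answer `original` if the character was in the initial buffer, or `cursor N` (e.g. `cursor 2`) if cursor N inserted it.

Answer: original

Derivation:
After op 1 (move_left): buffer="watyv" (len 5), cursors c1@0 c2@4, authorship .....
After op 2 (insert('n')): buffer="nwatynv" (len 7), cursors c1@1 c2@6, authorship 1....2.
After op 3 (add_cursor(1)): buffer="nwatynv" (len 7), cursors c1@1 c3@1 c2@6, authorship 1....2.
After op 4 (move_right): buffer="nwatynv" (len 7), cursors c1@2 c3@2 c2@7, authorship 1....2.
Authorship (.=original, N=cursor N): 1 . . . . 2 .
Index 4: author = original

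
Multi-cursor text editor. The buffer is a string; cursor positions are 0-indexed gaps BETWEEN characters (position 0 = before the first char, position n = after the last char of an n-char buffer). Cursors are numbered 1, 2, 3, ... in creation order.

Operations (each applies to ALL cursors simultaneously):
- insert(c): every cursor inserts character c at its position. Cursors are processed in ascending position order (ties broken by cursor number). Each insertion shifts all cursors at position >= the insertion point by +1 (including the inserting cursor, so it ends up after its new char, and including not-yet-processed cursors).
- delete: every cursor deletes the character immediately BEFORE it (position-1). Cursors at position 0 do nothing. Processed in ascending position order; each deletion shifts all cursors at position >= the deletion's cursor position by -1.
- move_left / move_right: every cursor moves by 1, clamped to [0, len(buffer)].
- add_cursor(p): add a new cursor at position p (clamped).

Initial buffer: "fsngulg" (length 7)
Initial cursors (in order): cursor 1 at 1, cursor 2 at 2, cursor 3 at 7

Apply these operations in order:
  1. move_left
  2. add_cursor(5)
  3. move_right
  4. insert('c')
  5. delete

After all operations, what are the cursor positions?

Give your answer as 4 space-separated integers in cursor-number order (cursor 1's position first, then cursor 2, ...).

After op 1 (move_left): buffer="fsngulg" (len 7), cursors c1@0 c2@1 c3@6, authorship .......
After op 2 (add_cursor(5)): buffer="fsngulg" (len 7), cursors c1@0 c2@1 c4@5 c3@6, authorship .......
After op 3 (move_right): buffer="fsngulg" (len 7), cursors c1@1 c2@2 c4@6 c3@7, authorship .......
After op 4 (insert('c')): buffer="fcscngulcgc" (len 11), cursors c1@2 c2@4 c4@9 c3@11, authorship .1.2....4.3
After op 5 (delete): buffer="fsngulg" (len 7), cursors c1@1 c2@2 c4@6 c3@7, authorship .......

Answer: 1 2 7 6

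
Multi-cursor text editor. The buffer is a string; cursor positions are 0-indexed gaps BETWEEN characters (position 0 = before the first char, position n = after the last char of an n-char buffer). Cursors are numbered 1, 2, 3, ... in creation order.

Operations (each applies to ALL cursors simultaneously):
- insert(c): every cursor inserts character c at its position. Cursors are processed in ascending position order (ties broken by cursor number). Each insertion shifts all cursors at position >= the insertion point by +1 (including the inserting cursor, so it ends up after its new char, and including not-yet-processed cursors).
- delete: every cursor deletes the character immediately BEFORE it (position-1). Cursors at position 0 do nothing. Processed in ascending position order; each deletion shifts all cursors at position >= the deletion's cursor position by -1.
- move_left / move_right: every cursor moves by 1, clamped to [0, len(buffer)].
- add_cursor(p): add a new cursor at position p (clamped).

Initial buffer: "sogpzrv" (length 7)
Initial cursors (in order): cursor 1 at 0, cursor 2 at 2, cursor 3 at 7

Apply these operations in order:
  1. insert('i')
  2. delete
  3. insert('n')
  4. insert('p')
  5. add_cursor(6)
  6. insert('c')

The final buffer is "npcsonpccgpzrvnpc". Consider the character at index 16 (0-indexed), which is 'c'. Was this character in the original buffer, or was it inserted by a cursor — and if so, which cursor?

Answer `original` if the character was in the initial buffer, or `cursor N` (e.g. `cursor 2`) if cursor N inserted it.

Answer: cursor 3

Derivation:
After op 1 (insert('i')): buffer="isoigpzrvi" (len 10), cursors c1@1 c2@4 c3@10, authorship 1..2.....3
After op 2 (delete): buffer="sogpzrv" (len 7), cursors c1@0 c2@2 c3@7, authorship .......
After op 3 (insert('n')): buffer="nsongpzrvn" (len 10), cursors c1@1 c2@4 c3@10, authorship 1..2.....3
After op 4 (insert('p')): buffer="npsonpgpzrvnp" (len 13), cursors c1@2 c2@6 c3@13, authorship 11..22.....33
After op 5 (add_cursor(6)): buffer="npsonpgpzrvnp" (len 13), cursors c1@2 c2@6 c4@6 c3@13, authorship 11..22.....33
After op 6 (insert('c')): buffer="npcsonpccgpzrvnpc" (len 17), cursors c1@3 c2@9 c4@9 c3@17, authorship 111..2224.....333
Authorship (.=original, N=cursor N): 1 1 1 . . 2 2 2 4 . . . . . 3 3 3
Index 16: author = 3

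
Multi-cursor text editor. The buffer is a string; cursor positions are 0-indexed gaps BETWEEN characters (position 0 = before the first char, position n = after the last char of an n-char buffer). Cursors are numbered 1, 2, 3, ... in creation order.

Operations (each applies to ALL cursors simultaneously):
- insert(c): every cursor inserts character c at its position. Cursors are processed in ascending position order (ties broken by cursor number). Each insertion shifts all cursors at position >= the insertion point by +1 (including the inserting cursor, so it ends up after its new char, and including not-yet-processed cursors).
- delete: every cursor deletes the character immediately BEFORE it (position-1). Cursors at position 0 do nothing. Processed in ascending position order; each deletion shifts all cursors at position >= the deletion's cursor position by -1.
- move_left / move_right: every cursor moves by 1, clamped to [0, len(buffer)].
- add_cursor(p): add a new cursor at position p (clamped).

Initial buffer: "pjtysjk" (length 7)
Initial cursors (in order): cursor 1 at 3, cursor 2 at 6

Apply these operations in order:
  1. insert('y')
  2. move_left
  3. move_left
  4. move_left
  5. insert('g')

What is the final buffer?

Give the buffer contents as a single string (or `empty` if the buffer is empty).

After op 1 (insert('y')): buffer="pjtyysjyk" (len 9), cursors c1@4 c2@8, authorship ...1...2.
After op 2 (move_left): buffer="pjtyysjyk" (len 9), cursors c1@3 c2@7, authorship ...1...2.
After op 3 (move_left): buffer="pjtyysjyk" (len 9), cursors c1@2 c2@6, authorship ...1...2.
After op 4 (move_left): buffer="pjtyysjyk" (len 9), cursors c1@1 c2@5, authorship ...1...2.
After op 5 (insert('g')): buffer="pgjtyygsjyk" (len 11), cursors c1@2 c2@7, authorship .1..1.2..2.

Answer: pgjtyygsjyk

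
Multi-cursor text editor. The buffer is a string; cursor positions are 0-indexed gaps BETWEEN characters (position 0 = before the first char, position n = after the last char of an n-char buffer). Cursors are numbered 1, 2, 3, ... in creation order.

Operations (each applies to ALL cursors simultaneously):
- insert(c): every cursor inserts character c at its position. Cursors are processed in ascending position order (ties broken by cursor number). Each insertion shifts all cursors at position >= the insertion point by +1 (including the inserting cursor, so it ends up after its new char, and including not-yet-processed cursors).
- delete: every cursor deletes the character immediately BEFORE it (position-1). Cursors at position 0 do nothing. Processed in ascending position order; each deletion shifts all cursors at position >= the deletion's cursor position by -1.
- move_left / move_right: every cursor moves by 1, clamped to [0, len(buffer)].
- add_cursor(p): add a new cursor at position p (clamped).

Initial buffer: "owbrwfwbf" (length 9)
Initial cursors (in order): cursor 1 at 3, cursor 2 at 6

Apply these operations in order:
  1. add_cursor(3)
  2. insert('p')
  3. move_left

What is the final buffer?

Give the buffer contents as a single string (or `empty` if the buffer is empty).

Answer: owbpprwfpwbf

Derivation:
After op 1 (add_cursor(3)): buffer="owbrwfwbf" (len 9), cursors c1@3 c3@3 c2@6, authorship .........
After op 2 (insert('p')): buffer="owbpprwfpwbf" (len 12), cursors c1@5 c3@5 c2@9, authorship ...13...2...
After op 3 (move_left): buffer="owbpprwfpwbf" (len 12), cursors c1@4 c3@4 c2@8, authorship ...13...2...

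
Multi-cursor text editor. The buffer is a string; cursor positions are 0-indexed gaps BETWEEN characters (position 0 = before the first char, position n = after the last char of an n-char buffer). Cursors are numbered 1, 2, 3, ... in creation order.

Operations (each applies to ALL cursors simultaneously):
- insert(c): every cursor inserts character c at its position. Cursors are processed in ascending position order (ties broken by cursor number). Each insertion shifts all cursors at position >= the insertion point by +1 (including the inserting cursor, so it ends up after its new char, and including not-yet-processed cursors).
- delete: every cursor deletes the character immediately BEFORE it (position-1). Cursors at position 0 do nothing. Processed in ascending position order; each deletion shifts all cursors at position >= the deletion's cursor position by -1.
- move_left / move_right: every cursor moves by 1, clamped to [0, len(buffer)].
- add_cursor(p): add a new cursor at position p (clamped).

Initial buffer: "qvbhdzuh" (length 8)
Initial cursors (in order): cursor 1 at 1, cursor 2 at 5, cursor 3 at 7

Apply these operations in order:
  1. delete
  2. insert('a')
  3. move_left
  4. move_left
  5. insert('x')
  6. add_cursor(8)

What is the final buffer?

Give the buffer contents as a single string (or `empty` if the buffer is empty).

Answer: xavbxhaxzah

Derivation:
After op 1 (delete): buffer="vbhzh" (len 5), cursors c1@0 c2@3 c3@4, authorship .....
After op 2 (insert('a')): buffer="avbhazah" (len 8), cursors c1@1 c2@5 c3@7, authorship 1...2.3.
After op 3 (move_left): buffer="avbhazah" (len 8), cursors c1@0 c2@4 c3@6, authorship 1...2.3.
After op 4 (move_left): buffer="avbhazah" (len 8), cursors c1@0 c2@3 c3@5, authorship 1...2.3.
After op 5 (insert('x')): buffer="xavbxhaxzah" (len 11), cursors c1@1 c2@5 c3@8, authorship 11..2.23.3.
After op 6 (add_cursor(8)): buffer="xavbxhaxzah" (len 11), cursors c1@1 c2@5 c3@8 c4@8, authorship 11..2.23.3.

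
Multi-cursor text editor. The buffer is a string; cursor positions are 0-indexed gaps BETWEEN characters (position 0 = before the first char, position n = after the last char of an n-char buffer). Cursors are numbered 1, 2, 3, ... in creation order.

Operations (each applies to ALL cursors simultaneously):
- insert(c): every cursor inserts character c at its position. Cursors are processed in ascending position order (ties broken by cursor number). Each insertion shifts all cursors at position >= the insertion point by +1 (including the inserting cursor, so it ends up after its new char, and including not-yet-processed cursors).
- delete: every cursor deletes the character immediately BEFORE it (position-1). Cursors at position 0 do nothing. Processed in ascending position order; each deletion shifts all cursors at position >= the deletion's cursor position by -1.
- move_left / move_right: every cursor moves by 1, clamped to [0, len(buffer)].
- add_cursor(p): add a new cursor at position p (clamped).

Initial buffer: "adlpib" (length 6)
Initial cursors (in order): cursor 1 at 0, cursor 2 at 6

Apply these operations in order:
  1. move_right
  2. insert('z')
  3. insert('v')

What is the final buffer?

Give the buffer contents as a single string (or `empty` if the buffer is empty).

After op 1 (move_right): buffer="adlpib" (len 6), cursors c1@1 c2@6, authorship ......
After op 2 (insert('z')): buffer="azdlpibz" (len 8), cursors c1@2 c2@8, authorship .1.....2
After op 3 (insert('v')): buffer="azvdlpibzv" (len 10), cursors c1@3 c2@10, authorship .11.....22

Answer: azvdlpibzv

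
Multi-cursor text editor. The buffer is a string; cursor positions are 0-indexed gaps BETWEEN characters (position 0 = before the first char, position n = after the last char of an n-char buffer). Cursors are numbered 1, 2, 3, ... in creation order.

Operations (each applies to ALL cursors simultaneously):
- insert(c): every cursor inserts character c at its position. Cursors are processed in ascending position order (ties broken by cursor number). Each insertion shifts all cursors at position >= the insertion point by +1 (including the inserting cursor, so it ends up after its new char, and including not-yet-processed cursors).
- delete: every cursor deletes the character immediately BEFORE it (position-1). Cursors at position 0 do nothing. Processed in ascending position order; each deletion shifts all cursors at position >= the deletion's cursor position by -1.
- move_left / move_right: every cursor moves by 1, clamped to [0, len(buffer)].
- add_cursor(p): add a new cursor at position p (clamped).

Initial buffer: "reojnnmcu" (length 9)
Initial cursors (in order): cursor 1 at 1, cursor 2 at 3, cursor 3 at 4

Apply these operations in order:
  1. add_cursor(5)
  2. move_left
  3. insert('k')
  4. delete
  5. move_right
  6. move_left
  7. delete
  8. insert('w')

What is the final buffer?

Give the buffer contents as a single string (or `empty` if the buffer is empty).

Answer: wrwwwnnmcu

Derivation:
After op 1 (add_cursor(5)): buffer="reojnnmcu" (len 9), cursors c1@1 c2@3 c3@4 c4@5, authorship .........
After op 2 (move_left): buffer="reojnnmcu" (len 9), cursors c1@0 c2@2 c3@3 c4@4, authorship .........
After op 3 (insert('k')): buffer="krekokjknnmcu" (len 13), cursors c1@1 c2@4 c3@6 c4@8, authorship 1..2.3.4.....
After op 4 (delete): buffer="reojnnmcu" (len 9), cursors c1@0 c2@2 c3@3 c4@4, authorship .........
After op 5 (move_right): buffer="reojnnmcu" (len 9), cursors c1@1 c2@3 c3@4 c4@5, authorship .........
After op 6 (move_left): buffer="reojnnmcu" (len 9), cursors c1@0 c2@2 c3@3 c4@4, authorship .........
After op 7 (delete): buffer="rnnmcu" (len 6), cursors c1@0 c2@1 c3@1 c4@1, authorship ......
After op 8 (insert('w')): buffer="wrwwwnnmcu" (len 10), cursors c1@1 c2@5 c3@5 c4@5, authorship 1.234.....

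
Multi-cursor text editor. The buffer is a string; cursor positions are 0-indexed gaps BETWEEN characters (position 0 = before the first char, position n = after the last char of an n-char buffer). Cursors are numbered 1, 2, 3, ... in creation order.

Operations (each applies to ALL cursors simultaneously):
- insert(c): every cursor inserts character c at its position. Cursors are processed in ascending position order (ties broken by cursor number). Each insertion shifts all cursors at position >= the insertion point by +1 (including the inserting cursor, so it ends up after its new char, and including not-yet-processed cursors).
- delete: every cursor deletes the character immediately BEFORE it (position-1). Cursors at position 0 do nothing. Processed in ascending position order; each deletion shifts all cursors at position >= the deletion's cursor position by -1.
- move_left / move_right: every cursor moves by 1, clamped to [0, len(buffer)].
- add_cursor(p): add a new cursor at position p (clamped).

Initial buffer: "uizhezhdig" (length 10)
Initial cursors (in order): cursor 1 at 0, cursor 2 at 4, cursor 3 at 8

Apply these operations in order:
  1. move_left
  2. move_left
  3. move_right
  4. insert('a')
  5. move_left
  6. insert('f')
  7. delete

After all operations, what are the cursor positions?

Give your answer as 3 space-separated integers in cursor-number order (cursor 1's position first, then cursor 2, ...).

After op 1 (move_left): buffer="uizhezhdig" (len 10), cursors c1@0 c2@3 c3@7, authorship ..........
After op 2 (move_left): buffer="uizhezhdig" (len 10), cursors c1@0 c2@2 c3@6, authorship ..........
After op 3 (move_right): buffer="uizhezhdig" (len 10), cursors c1@1 c2@3 c3@7, authorship ..........
After op 4 (insert('a')): buffer="uaizahezhadig" (len 13), cursors c1@2 c2@5 c3@10, authorship .1..2....3...
After op 5 (move_left): buffer="uaizahezhadig" (len 13), cursors c1@1 c2@4 c3@9, authorship .1..2....3...
After op 6 (insert('f')): buffer="ufaizfahezhfadig" (len 16), cursors c1@2 c2@6 c3@12, authorship .11..22....33...
After op 7 (delete): buffer="uaizahezhadig" (len 13), cursors c1@1 c2@4 c3@9, authorship .1..2....3...

Answer: 1 4 9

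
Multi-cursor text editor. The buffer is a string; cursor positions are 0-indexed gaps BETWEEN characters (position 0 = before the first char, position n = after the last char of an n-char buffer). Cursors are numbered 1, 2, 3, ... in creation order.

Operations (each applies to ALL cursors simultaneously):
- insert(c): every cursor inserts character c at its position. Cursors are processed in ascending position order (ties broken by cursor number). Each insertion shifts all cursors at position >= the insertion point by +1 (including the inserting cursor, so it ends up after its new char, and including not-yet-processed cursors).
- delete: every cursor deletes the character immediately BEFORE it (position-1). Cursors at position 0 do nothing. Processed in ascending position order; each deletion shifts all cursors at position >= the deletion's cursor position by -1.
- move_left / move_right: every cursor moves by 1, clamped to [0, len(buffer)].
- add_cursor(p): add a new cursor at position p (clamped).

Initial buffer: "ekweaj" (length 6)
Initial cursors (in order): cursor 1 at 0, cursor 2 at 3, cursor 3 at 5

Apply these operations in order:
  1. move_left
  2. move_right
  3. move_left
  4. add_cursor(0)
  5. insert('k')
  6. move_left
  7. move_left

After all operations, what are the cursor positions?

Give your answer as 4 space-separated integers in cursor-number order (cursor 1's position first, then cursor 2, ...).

After op 1 (move_left): buffer="ekweaj" (len 6), cursors c1@0 c2@2 c3@4, authorship ......
After op 2 (move_right): buffer="ekweaj" (len 6), cursors c1@1 c2@3 c3@5, authorship ......
After op 3 (move_left): buffer="ekweaj" (len 6), cursors c1@0 c2@2 c3@4, authorship ......
After op 4 (add_cursor(0)): buffer="ekweaj" (len 6), cursors c1@0 c4@0 c2@2 c3@4, authorship ......
After op 5 (insert('k')): buffer="kkekkwekaj" (len 10), cursors c1@2 c4@2 c2@5 c3@8, authorship 14..2..3..
After op 6 (move_left): buffer="kkekkwekaj" (len 10), cursors c1@1 c4@1 c2@4 c3@7, authorship 14..2..3..
After op 7 (move_left): buffer="kkekkwekaj" (len 10), cursors c1@0 c4@0 c2@3 c3@6, authorship 14..2..3..

Answer: 0 3 6 0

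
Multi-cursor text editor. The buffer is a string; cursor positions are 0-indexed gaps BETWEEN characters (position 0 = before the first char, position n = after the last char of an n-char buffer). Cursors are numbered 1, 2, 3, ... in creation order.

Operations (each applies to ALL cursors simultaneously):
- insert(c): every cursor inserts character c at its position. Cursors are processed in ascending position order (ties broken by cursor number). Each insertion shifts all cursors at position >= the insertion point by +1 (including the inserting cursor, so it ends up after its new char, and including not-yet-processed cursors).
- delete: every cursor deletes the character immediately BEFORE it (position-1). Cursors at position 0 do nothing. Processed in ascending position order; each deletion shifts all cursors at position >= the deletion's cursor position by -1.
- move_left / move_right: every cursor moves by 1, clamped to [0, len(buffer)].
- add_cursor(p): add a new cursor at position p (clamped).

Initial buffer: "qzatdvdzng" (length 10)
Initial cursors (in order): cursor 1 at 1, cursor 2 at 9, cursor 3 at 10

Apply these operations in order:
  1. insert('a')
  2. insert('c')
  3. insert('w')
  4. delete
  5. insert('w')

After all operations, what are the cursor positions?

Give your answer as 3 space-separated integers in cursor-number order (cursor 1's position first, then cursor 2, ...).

Answer: 4 15 19

Derivation:
After op 1 (insert('a')): buffer="qazatdvdznaga" (len 13), cursors c1@2 c2@11 c3@13, authorship .1........2.3
After op 2 (insert('c')): buffer="qaczatdvdznacgac" (len 16), cursors c1@3 c2@13 c3@16, authorship .11........22.33
After op 3 (insert('w')): buffer="qacwzatdvdznacwgacw" (len 19), cursors c1@4 c2@15 c3@19, authorship .111........222.333
After op 4 (delete): buffer="qaczatdvdznacgac" (len 16), cursors c1@3 c2@13 c3@16, authorship .11........22.33
After op 5 (insert('w')): buffer="qacwzatdvdznacwgacw" (len 19), cursors c1@4 c2@15 c3@19, authorship .111........222.333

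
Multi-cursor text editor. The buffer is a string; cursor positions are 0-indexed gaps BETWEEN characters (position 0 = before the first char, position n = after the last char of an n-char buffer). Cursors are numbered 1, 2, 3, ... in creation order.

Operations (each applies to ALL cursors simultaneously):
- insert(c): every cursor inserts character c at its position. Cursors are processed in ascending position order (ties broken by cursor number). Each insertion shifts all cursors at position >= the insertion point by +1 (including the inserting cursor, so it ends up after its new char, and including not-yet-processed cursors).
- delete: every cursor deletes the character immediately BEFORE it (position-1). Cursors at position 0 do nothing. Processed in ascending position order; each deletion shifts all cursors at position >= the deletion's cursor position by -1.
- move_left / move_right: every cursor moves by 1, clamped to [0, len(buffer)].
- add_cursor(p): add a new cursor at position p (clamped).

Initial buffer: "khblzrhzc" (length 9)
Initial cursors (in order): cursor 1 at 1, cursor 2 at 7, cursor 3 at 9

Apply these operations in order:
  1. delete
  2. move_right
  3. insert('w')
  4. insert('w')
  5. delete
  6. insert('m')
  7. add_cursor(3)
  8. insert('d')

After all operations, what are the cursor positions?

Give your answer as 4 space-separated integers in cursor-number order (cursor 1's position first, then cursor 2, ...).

Answer: 5 16 16 5

Derivation:
After op 1 (delete): buffer="hblzrz" (len 6), cursors c1@0 c2@5 c3@6, authorship ......
After op 2 (move_right): buffer="hblzrz" (len 6), cursors c1@1 c2@6 c3@6, authorship ......
After op 3 (insert('w')): buffer="hwblzrzww" (len 9), cursors c1@2 c2@9 c3@9, authorship .1.....23
After op 4 (insert('w')): buffer="hwwblzrzwwww" (len 12), cursors c1@3 c2@12 c3@12, authorship .11.....2323
After op 5 (delete): buffer="hwblzrzww" (len 9), cursors c1@2 c2@9 c3@9, authorship .1.....23
After op 6 (insert('m')): buffer="hwmblzrzwwmm" (len 12), cursors c1@3 c2@12 c3@12, authorship .11.....2323
After op 7 (add_cursor(3)): buffer="hwmblzrzwwmm" (len 12), cursors c1@3 c4@3 c2@12 c3@12, authorship .11.....2323
After op 8 (insert('d')): buffer="hwmddblzrzwwmmdd" (len 16), cursors c1@5 c4@5 c2@16 c3@16, authorship .1114.....232323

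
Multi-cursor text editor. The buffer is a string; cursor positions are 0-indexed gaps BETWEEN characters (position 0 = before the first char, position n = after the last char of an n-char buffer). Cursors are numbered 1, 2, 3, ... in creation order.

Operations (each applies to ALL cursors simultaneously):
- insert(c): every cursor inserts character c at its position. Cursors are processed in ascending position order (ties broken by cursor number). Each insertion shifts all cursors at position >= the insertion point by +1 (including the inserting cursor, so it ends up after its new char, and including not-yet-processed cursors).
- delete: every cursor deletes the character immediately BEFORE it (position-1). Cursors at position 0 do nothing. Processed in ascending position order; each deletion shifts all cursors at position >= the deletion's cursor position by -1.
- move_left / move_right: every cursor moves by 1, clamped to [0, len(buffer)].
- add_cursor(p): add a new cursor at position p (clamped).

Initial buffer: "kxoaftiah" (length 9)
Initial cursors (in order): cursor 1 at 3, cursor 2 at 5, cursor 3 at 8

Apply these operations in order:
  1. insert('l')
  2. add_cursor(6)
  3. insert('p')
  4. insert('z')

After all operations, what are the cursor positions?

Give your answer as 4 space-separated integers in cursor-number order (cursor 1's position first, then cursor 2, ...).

After op 1 (insert('l')): buffer="kxolafltialh" (len 12), cursors c1@4 c2@7 c3@11, authorship ...1..2...3.
After op 2 (add_cursor(6)): buffer="kxolafltialh" (len 12), cursors c1@4 c4@6 c2@7 c3@11, authorship ...1..2...3.
After op 3 (insert('p')): buffer="kxolpafplptialph" (len 16), cursors c1@5 c4@8 c2@10 c3@15, authorship ...11..422...33.
After op 4 (insert('z')): buffer="kxolpzafpzlpztialpzh" (len 20), cursors c1@6 c4@10 c2@13 c3@19, authorship ...111..44222...333.

Answer: 6 13 19 10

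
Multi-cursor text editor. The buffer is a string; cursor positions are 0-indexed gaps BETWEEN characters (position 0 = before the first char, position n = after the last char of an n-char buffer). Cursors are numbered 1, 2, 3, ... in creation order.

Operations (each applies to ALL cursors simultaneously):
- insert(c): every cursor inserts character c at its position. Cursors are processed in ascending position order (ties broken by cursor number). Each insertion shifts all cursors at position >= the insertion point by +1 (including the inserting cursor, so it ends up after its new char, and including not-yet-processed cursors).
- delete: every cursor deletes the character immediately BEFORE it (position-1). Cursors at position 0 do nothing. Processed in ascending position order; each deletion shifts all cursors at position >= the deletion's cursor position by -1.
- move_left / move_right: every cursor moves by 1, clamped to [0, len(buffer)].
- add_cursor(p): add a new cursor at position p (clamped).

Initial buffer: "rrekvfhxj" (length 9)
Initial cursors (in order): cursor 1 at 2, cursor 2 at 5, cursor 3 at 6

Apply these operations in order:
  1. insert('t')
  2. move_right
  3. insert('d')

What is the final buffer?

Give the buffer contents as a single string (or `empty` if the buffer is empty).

After op 1 (insert('t')): buffer="rrtekvtfthxj" (len 12), cursors c1@3 c2@7 c3@9, authorship ..1...2.3...
After op 2 (move_right): buffer="rrtekvtfthxj" (len 12), cursors c1@4 c2@8 c3@10, authorship ..1...2.3...
After op 3 (insert('d')): buffer="rrtedkvtfdthdxj" (len 15), cursors c1@5 c2@10 c3@13, authorship ..1.1..2.23.3..

Answer: rrtedkvtfdthdxj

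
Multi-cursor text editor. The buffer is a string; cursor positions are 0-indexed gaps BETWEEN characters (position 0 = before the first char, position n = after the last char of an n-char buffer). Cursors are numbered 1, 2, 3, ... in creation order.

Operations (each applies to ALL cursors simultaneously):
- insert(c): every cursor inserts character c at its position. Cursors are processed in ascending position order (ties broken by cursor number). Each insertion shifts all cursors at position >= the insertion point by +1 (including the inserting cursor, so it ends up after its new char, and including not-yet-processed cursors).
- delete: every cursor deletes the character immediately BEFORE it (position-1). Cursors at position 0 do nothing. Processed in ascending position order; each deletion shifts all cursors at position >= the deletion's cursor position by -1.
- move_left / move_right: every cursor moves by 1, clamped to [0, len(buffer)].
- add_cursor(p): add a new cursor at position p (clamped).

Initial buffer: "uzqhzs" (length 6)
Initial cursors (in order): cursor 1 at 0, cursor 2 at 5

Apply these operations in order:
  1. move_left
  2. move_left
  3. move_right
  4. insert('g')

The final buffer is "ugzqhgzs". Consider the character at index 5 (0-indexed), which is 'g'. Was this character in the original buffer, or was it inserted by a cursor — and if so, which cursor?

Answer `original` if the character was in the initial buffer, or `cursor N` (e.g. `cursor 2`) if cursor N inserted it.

Answer: cursor 2

Derivation:
After op 1 (move_left): buffer="uzqhzs" (len 6), cursors c1@0 c2@4, authorship ......
After op 2 (move_left): buffer="uzqhzs" (len 6), cursors c1@0 c2@3, authorship ......
After op 3 (move_right): buffer="uzqhzs" (len 6), cursors c1@1 c2@4, authorship ......
After op 4 (insert('g')): buffer="ugzqhgzs" (len 8), cursors c1@2 c2@6, authorship .1...2..
Authorship (.=original, N=cursor N): . 1 . . . 2 . .
Index 5: author = 2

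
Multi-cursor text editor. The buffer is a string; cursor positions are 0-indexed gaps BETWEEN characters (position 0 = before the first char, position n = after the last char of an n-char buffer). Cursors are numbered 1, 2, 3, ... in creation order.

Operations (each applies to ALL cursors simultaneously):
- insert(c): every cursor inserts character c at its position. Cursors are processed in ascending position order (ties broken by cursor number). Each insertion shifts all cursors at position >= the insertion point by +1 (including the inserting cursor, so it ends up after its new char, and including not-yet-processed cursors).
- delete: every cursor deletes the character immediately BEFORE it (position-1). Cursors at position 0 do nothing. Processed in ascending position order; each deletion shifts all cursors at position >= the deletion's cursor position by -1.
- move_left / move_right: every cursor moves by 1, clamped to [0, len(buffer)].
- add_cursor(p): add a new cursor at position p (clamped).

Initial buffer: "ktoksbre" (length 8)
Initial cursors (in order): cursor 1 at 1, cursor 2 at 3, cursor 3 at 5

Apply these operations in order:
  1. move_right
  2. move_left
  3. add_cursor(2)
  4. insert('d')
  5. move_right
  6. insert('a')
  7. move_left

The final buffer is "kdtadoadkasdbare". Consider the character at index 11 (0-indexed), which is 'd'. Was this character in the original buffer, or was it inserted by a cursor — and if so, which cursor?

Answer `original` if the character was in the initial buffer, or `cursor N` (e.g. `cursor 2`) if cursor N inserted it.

Answer: cursor 3

Derivation:
After op 1 (move_right): buffer="ktoksbre" (len 8), cursors c1@2 c2@4 c3@6, authorship ........
After op 2 (move_left): buffer="ktoksbre" (len 8), cursors c1@1 c2@3 c3@5, authorship ........
After op 3 (add_cursor(2)): buffer="ktoksbre" (len 8), cursors c1@1 c4@2 c2@3 c3@5, authorship ........
After op 4 (insert('d')): buffer="kdtdodksdbre" (len 12), cursors c1@2 c4@4 c2@6 c3@9, authorship .1.4.2..3...
After op 5 (move_right): buffer="kdtdodksdbre" (len 12), cursors c1@3 c4@5 c2@7 c3@10, authorship .1.4.2..3...
After op 6 (insert('a')): buffer="kdtadoadkasdbare" (len 16), cursors c1@4 c4@7 c2@10 c3@14, authorship .1.14.42.2.3.3..
After op 7 (move_left): buffer="kdtadoadkasdbare" (len 16), cursors c1@3 c4@6 c2@9 c3@13, authorship .1.14.42.2.3.3..
Authorship (.=original, N=cursor N): . 1 . 1 4 . 4 2 . 2 . 3 . 3 . .
Index 11: author = 3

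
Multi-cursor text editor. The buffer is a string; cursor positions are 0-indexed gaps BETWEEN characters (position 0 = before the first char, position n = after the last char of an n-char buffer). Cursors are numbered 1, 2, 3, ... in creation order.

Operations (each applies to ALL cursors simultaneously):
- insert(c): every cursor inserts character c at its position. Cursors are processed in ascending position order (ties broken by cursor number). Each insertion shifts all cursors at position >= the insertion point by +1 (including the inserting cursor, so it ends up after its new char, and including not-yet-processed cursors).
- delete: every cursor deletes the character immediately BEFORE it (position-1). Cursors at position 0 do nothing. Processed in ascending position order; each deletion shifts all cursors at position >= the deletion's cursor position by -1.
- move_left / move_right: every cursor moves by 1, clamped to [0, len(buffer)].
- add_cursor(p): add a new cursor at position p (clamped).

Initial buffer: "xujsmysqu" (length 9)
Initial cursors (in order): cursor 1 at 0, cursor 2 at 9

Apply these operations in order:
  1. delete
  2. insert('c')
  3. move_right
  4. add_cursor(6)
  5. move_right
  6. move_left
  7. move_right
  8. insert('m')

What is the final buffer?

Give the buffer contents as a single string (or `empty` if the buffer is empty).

After op 1 (delete): buffer="xujsmysq" (len 8), cursors c1@0 c2@8, authorship ........
After op 2 (insert('c')): buffer="cxujsmysqc" (len 10), cursors c1@1 c2@10, authorship 1........2
After op 3 (move_right): buffer="cxujsmysqc" (len 10), cursors c1@2 c2@10, authorship 1........2
After op 4 (add_cursor(6)): buffer="cxujsmysqc" (len 10), cursors c1@2 c3@6 c2@10, authorship 1........2
After op 5 (move_right): buffer="cxujsmysqc" (len 10), cursors c1@3 c3@7 c2@10, authorship 1........2
After op 6 (move_left): buffer="cxujsmysqc" (len 10), cursors c1@2 c3@6 c2@9, authorship 1........2
After op 7 (move_right): buffer="cxujsmysqc" (len 10), cursors c1@3 c3@7 c2@10, authorship 1........2
After op 8 (insert('m')): buffer="cxumjsmymsqcm" (len 13), cursors c1@4 c3@9 c2@13, authorship 1..1....3..22

Answer: cxumjsmymsqcm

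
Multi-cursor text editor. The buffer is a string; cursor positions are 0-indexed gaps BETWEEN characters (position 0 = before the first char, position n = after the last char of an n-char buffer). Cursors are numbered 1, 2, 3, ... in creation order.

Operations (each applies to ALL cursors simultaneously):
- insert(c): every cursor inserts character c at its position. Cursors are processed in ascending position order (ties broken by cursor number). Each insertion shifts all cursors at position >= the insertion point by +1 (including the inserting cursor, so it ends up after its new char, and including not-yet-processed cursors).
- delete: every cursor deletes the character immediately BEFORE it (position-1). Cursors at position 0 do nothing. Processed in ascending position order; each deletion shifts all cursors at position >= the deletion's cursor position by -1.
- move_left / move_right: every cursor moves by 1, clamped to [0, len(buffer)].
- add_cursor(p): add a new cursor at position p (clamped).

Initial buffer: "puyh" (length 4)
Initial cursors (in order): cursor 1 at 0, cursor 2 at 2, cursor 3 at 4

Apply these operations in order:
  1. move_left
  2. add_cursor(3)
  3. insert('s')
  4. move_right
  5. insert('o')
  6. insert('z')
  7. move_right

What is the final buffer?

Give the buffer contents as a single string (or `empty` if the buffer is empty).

After op 1 (move_left): buffer="puyh" (len 4), cursors c1@0 c2@1 c3@3, authorship ....
After op 2 (add_cursor(3)): buffer="puyh" (len 4), cursors c1@0 c2@1 c3@3 c4@3, authorship ....
After op 3 (insert('s')): buffer="spsuyssh" (len 8), cursors c1@1 c2@3 c3@7 c4@7, authorship 1.2..34.
After op 4 (move_right): buffer="spsuyssh" (len 8), cursors c1@2 c2@4 c3@8 c4@8, authorship 1.2..34.
After op 5 (insert('o')): buffer="sposuoysshoo" (len 12), cursors c1@3 c2@6 c3@12 c4@12, authorship 1.12.2.34.34
After op 6 (insert('z')): buffer="spozsuozysshoozz" (len 16), cursors c1@4 c2@8 c3@16 c4@16, authorship 1.112.22.34.3434
After op 7 (move_right): buffer="spozsuozysshoozz" (len 16), cursors c1@5 c2@9 c3@16 c4@16, authorship 1.112.22.34.3434

Answer: spozsuozysshoozz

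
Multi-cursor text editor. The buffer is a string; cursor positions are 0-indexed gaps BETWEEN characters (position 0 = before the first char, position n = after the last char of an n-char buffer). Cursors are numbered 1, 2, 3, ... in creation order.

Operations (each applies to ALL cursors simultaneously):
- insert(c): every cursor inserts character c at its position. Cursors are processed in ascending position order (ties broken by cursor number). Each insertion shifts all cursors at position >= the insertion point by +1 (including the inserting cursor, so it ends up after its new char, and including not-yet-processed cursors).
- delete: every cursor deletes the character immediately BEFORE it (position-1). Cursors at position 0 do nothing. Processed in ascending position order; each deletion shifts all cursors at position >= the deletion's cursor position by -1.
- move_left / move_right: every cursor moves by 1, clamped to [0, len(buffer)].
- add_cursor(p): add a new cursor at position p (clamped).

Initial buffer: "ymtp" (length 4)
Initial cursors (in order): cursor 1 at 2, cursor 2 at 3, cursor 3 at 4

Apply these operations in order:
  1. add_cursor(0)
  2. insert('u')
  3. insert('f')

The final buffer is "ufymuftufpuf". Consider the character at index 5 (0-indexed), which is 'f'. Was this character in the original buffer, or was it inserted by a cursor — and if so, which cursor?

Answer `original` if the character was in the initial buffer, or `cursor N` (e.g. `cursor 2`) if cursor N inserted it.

Answer: cursor 1

Derivation:
After op 1 (add_cursor(0)): buffer="ymtp" (len 4), cursors c4@0 c1@2 c2@3 c3@4, authorship ....
After op 2 (insert('u')): buffer="uymutupu" (len 8), cursors c4@1 c1@4 c2@6 c3@8, authorship 4..1.2.3
After op 3 (insert('f')): buffer="ufymuftufpuf" (len 12), cursors c4@2 c1@6 c2@9 c3@12, authorship 44..11.22.33
Authorship (.=original, N=cursor N): 4 4 . . 1 1 . 2 2 . 3 3
Index 5: author = 1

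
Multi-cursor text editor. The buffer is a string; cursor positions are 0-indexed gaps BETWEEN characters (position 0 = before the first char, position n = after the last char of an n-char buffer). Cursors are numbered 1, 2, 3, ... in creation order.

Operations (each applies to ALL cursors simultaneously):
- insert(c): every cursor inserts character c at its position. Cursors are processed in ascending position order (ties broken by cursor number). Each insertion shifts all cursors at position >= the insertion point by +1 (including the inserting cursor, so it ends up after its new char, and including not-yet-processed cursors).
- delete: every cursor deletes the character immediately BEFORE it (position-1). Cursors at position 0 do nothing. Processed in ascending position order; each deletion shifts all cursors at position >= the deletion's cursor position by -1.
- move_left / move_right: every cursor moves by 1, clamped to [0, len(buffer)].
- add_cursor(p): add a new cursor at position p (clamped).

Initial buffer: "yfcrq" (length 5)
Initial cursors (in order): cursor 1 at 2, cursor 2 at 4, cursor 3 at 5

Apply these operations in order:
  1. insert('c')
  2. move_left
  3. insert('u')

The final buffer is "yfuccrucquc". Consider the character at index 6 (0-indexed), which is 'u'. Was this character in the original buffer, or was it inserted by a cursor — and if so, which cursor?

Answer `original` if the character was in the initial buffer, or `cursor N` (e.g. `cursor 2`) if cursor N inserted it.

Answer: cursor 2

Derivation:
After op 1 (insert('c')): buffer="yfccrcqc" (len 8), cursors c1@3 c2@6 c3@8, authorship ..1..2.3
After op 2 (move_left): buffer="yfccrcqc" (len 8), cursors c1@2 c2@5 c3@7, authorship ..1..2.3
After op 3 (insert('u')): buffer="yfuccrucquc" (len 11), cursors c1@3 c2@7 c3@10, authorship ..11..22.33
Authorship (.=original, N=cursor N): . . 1 1 . . 2 2 . 3 3
Index 6: author = 2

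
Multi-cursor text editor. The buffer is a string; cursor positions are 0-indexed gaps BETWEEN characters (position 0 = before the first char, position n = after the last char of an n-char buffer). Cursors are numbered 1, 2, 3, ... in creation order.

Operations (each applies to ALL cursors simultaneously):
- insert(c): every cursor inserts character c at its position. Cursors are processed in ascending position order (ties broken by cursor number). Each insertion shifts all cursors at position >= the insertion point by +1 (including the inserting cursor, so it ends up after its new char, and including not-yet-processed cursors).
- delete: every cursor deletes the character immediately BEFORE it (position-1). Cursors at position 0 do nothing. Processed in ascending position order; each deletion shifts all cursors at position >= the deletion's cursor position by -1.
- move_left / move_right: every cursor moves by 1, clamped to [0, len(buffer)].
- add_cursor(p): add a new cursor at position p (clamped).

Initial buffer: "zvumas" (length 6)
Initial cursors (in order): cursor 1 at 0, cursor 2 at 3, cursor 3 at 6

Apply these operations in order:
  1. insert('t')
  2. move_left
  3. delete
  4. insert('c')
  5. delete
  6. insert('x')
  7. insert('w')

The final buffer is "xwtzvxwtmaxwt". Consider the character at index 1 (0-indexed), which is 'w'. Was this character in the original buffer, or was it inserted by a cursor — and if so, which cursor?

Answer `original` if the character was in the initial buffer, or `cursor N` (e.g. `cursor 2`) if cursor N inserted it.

Answer: cursor 1

Derivation:
After op 1 (insert('t')): buffer="tzvutmast" (len 9), cursors c1@1 c2@5 c3@9, authorship 1...2...3
After op 2 (move_left): buffer="tzvutmast" (len 9), cursors c1@0 c2@4 c3@8, authorship 1...2...3
After op 3 (delete): buffer="tzvtmat" (len 7), cursors c1@0 c2@3 c3@6, authorship 1..2..3
After op 4 (insert('c')): buffer="ctzvctmact" (len 10), cursors c1@1 c2@5 c3@9, authorship 11..22..33
After op 5 (delete): buffer="tzvtmat" (len 7), cursors c1@0 c2@3 c3@6, authorship 1..2..3
After op 6 (insert('x')): buffer="xtzvxtmaxt" (len 10), cursors c1@1 c2@5 c3@9, authorship 11..22..33
After op 7 (insert('w')): buffer="xwtzvxwtmaxwt" (len 13), cursors c1@2 c2@7 c3@12, authorship 111..222..333
Authorship (.=original, N=cursor N): 1 1 1 . . 2 2 2 . . 3 3 3
Index 1: author = 1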